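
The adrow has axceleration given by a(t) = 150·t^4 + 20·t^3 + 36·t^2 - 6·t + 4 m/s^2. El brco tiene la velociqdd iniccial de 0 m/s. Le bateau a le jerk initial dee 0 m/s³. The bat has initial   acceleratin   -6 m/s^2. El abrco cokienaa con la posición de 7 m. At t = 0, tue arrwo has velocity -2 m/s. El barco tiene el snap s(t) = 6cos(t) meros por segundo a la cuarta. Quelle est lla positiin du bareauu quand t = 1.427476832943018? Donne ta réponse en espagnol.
Partiendo del snap s(t) = 6·cos(t), tomamos 4 integrales. Integrando el snap y usando la condición inicial j(0) = 0, obtenemos j(t) = 6·sin(t). Tomando ∫j(t)dt y aplicando a(0) = -6, encontramos a(t) = -6·cos(t). La antiderivada de la aceleración es la velocidad. Usando v(0) = 0, obtenemos v(t) = -6·sin(t). La antiderivada de la velocidad, con x(0) = 7, da la posición: x(t) = 6·cos(t) + 1. De la ecuación de la posición x(t) = 6·cos(t) + 1, sustituimos t = 1.427476832943018 para obtener x = 1.85697613422543.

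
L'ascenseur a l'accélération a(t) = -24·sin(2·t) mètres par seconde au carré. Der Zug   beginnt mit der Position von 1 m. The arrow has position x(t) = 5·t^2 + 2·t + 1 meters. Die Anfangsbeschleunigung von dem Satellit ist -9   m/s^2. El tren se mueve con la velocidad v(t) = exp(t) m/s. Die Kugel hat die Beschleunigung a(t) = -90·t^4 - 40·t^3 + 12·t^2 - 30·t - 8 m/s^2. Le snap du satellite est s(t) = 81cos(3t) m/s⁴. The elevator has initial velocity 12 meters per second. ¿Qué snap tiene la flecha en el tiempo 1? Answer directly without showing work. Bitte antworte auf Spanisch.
En t = 1, s = 0.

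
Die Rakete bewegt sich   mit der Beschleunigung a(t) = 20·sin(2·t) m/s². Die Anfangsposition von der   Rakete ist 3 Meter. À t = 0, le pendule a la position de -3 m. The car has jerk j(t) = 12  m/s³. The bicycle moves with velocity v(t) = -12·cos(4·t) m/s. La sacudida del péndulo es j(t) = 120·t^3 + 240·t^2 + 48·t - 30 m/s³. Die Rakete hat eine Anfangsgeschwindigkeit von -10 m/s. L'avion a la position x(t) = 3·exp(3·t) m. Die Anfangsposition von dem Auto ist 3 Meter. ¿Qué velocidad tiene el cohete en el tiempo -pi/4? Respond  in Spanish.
Para resolver esto, necesitamos tomar 1 integral de nuestra ecuación de la aceleración a(t) = 20·sin(2·t). Tomando ∫a(t)dt y aplicando v(0) = -10, encontramos v(t) = -10·cos(2·t). Usando v(t) = -10·cos(2·t) y sustituyendo t = -pi/4, encontramos v = 0.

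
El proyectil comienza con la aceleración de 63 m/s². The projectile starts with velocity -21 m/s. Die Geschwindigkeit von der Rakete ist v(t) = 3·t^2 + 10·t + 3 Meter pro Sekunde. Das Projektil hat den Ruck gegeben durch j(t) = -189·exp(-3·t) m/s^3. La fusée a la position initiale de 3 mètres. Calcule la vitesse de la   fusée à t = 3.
De l'équation de la vitesse v(t) = 3·t^2 + 10·t + 3, nous substituons t = 3 pour obtenir v = 60.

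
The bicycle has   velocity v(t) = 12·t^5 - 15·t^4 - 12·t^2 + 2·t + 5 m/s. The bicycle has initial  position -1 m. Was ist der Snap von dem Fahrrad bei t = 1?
Um dies zu lösen, müssen wir 3 Ableitungen unserer Gleichung für die Geschwindigkeit v(t) = 12·t^5 - 15·t^4 - 12·t^2 + 2·t + 5 nehmen. Durch Ableiten von der Geschwindigkeit erhalten wir die Beschleunigung: a(t) = 60·t^4 - 60·t^3 - 24·t + 2. Die Ableitung von der Beschleunigung ergibt den Ruck: j(t) = 240·t^3 - 180·t^2 - 24. Die Ableitung von dem Ruck ergibt den Snap: s(t) = 720·t^2 - 360·t. Aus der Gleichung für den Snap s(t) = 720·t^2 - 360·t, setzen wir t = 1 ein und erhalten s = 360.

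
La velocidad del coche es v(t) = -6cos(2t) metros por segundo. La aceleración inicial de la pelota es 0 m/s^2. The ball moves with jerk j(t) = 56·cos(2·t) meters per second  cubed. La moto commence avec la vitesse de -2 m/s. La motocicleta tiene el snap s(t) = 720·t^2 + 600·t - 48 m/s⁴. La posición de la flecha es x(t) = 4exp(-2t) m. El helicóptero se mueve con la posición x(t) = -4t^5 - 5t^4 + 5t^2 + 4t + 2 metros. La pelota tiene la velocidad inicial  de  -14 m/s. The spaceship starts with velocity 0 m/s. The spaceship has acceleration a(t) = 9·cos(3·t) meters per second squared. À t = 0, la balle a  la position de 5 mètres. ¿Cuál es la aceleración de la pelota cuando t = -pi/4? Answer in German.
Ausgehend von dem Ruck j(t) = 56·cos(2·t), nehmen wir 1 Stammfunktion. Die Stammfunktion von dem Ruck ist die Beschleunigung. Mit a(0) = 0 erhalten wir a(t) = 28·sin(2·t). Aus der Gleichung für die Beschleunigung a(t) = 28·sin(2·t), setzen wir t = -pi/4 ein und erhalten a = -28.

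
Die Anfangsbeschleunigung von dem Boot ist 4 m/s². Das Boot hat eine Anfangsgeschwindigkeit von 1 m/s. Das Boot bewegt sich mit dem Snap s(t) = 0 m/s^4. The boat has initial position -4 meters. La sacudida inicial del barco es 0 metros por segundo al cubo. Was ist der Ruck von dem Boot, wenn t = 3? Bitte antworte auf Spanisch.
Partiendo del snap s(t) = 0, tomamos 1 integral. La antiderivada del snap, con j(0) = 0, da la sacudida: j(t) = 0. De la ecuación de la sacudida j(t) = 0, sustituimos t = 3 para obtener j = 0.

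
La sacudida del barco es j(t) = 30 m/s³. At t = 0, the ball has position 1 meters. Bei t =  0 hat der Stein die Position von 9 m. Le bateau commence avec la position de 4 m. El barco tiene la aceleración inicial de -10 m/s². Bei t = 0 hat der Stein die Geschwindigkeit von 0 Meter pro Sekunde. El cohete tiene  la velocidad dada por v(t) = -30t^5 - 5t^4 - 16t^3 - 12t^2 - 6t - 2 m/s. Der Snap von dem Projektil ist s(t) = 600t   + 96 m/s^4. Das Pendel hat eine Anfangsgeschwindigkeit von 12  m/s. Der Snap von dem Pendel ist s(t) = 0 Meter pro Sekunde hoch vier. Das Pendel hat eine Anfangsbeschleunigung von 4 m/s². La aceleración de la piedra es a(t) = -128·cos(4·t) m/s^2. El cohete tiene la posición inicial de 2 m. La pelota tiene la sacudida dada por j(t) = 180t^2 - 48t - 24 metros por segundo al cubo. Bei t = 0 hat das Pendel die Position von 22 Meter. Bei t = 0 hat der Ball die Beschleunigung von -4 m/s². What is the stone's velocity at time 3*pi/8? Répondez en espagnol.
Debemos encontrar la antiderivada de nuestra ecuación de la aceleración a(t) = -128·cos(4·t) 1 vez. Tomando ∫a(t)dt y aplicando v(0) = 0, encontramos v(t) = -32·sin(4·t). Usando v(t) = -32·sin(4·t) y sustituyendo t = 3*pi/8, encontramos v = 32.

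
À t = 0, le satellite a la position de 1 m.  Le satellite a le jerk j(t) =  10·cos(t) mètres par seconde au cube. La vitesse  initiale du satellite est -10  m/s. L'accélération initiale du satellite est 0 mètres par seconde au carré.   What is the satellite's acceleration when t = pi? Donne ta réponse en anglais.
Starting from jerk j(t) = 10·cos(t), we take 1 integral. The antiderivative of jerk is acceleration. Using a(0) = 0, we get a(t) = 10·sin(t). We have acceleration a(t) = 10·sin(t). Substituting t = pi: a(pi) = 0.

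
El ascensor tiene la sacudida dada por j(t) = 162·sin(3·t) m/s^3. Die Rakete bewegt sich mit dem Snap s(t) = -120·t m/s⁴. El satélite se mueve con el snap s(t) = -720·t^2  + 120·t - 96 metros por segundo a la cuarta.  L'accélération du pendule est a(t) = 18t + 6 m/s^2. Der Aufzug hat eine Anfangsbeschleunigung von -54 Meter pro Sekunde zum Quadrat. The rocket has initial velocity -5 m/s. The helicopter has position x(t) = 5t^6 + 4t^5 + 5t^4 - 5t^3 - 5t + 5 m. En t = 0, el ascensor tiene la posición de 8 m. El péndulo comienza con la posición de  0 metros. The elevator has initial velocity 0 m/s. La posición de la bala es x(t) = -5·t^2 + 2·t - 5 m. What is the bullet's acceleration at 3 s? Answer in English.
We must differentiate our position equation x(t) = -5·t^2 + 2·t - 5 2 times. Differentiating position, we get velocity: v(t) = 2 - 10·t. The derivative of velocity gives acceleration: a(t) = -10. Using a(t) = -10 and substituting t = 3, we find a = -10.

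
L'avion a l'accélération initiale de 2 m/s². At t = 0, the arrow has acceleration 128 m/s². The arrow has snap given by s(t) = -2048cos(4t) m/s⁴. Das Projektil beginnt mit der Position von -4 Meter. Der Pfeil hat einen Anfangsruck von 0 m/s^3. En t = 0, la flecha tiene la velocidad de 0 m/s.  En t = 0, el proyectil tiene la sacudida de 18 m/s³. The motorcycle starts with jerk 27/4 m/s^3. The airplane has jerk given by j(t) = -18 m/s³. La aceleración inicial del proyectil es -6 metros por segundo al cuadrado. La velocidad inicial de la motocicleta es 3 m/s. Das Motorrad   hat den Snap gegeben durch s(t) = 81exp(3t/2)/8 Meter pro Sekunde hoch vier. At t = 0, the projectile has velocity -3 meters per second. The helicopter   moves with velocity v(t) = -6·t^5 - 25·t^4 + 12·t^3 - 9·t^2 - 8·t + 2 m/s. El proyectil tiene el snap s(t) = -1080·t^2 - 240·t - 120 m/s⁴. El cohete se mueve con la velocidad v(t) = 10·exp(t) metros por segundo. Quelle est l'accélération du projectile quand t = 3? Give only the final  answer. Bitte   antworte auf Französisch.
À t = 3, a = -8862.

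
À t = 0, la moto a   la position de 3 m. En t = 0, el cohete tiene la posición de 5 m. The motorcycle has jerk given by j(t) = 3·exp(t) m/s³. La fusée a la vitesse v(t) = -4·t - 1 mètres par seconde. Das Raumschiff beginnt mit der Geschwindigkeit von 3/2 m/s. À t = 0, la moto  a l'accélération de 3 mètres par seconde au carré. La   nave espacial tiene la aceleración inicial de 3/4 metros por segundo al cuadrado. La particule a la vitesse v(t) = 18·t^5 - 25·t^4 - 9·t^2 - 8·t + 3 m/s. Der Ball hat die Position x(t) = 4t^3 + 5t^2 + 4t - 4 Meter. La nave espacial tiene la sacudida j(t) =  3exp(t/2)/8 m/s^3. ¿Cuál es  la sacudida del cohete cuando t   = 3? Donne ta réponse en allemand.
Wir müssen unsere Gleichung für die Geschwindigkeit v(t) = -4·t - 1 2-mal ableiten. Mit d/dt von v(t) finden wir a(t) = -4. Durch Ableiten von der Beschleunigung erhalten wir den Ruck: j(t) = 0. Wir haben den Ruck j(t) = 0. Durch Einsetzen von t = 3: j(3) = 0.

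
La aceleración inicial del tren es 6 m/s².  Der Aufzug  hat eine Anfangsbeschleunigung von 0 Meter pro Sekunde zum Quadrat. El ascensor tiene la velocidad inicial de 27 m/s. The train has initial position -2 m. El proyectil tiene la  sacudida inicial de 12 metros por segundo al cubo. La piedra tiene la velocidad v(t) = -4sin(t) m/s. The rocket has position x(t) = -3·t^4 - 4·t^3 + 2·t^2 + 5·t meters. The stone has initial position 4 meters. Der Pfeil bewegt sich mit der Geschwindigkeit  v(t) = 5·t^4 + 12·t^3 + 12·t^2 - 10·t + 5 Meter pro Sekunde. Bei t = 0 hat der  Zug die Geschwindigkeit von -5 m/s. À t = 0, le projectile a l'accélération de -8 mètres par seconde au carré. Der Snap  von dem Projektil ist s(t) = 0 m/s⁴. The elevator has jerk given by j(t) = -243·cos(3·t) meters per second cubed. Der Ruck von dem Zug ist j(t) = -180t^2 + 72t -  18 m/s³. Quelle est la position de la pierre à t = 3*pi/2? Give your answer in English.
To solve this, we need to take 1 integral of our velocity equation v(t) = -4·sin(t). Finding the integral of v(t) and using x(0) = 4: x(t) = 4·cos(t). Using x(t) = 4·cos(t) and substituting t = 3*pi/2, we find x = 0.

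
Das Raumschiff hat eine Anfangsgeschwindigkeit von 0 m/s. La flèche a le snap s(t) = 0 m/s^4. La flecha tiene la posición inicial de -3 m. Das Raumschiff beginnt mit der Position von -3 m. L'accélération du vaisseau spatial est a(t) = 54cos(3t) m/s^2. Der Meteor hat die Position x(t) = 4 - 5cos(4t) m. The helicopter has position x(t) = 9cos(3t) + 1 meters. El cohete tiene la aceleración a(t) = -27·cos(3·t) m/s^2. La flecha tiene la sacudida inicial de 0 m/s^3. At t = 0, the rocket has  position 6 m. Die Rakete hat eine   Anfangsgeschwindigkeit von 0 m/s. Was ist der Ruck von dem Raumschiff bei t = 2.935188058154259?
Ausgehend von der Beschleunigung a(t) = 54·cos(3·t), nehmen wir 1 Ableitung. Die Ableitung von der Beschleunigung ergibt den Ruck: j(t) = -162·sin(3·t). Wir haben den Ruck j(t) = -162·sin(3·t). Durch Einsetzen von t = 2.935188058154259: j(2.935188058154259) = -94.0240059792981.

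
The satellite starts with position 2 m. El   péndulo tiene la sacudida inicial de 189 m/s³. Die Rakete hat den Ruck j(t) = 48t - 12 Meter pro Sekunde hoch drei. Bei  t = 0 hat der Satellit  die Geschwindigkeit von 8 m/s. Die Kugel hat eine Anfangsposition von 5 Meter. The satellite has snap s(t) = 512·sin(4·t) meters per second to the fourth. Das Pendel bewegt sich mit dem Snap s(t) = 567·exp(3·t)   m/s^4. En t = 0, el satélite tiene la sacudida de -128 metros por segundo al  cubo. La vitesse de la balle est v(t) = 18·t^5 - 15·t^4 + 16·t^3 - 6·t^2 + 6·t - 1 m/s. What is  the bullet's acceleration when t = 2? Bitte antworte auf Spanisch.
Debemos derivar nuestra ecuación de la velocidad v(t) = 18·t^5 - 15·t^4 + 16·t^3 - 6·t^2 + 6·t - 1 1 vez. Tomando d/dt de v(t), encontramos a(t) = 90·t^4 - 60·t^3 + 48·t^2 - 12·t + 6. De la ecuación de la aceleración a(t) = 90·t^4 - 60·t^3 + 48·t^2 - 12·t + 6, sustituimos t = 2 para obtener a = 1134.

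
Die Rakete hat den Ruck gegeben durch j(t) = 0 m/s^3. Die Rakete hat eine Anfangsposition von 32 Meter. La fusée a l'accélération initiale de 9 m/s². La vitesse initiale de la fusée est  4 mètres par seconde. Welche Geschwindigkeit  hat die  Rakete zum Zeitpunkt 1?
Ausgehend von dem Ruck j(t) = 0, nehmen wir 2 Integrale. Mit ∫j(t)dt und Anwendung von a(0) = 9, finden wir a(t) = 9. Mit ∫a(t)dt und Anwendung von v(0) = 4, finden wir v(t) = 9·t + 4. Wir haben die Geschwindigkeit v(t) = 9·t + 4. Durch Einsetzen von t = 1: v(1) = 13.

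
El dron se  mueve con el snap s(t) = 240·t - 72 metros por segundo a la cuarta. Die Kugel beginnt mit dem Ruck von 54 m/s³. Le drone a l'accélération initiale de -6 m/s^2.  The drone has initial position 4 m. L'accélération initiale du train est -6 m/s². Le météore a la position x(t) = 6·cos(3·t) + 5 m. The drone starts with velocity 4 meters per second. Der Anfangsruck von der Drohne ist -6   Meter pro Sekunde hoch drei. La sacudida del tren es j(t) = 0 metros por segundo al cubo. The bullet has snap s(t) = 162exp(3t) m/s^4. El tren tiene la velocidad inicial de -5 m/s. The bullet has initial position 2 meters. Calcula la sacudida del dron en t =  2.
Partiendo del snap s(t) = 240·t - 72, tomamos 1 antiderivada. Integrando el snap y usando la condición inicial j(0) = -6, obtenemos j(t) = 120·t^2 - 72·t - 6. Tenemos la sacudida j(t) = 120·t^2 - 72·t - 6. Sustituyendo t = 2: j(2) = 330.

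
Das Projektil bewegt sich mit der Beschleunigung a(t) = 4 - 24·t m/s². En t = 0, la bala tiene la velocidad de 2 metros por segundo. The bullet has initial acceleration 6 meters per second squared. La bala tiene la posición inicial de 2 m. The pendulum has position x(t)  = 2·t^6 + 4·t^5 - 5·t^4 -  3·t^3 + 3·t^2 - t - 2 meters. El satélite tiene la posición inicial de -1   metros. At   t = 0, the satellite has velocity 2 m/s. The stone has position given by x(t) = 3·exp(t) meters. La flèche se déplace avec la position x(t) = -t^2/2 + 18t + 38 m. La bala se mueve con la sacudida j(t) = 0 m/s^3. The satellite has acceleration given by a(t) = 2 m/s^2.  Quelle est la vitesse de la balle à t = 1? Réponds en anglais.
To find the answer, we compute 2 integrals of j(t) = 0. Finding the antiderivative of j(t) and using a(0) = 6: a(t) = 6. The antiderivative of acceleration is velocity. Using v(0) = 2, we get v(t) = 6·t + 2. From the given velocity equation v(t) = 6·t + 2, we substitute t = 1 to get v = 8.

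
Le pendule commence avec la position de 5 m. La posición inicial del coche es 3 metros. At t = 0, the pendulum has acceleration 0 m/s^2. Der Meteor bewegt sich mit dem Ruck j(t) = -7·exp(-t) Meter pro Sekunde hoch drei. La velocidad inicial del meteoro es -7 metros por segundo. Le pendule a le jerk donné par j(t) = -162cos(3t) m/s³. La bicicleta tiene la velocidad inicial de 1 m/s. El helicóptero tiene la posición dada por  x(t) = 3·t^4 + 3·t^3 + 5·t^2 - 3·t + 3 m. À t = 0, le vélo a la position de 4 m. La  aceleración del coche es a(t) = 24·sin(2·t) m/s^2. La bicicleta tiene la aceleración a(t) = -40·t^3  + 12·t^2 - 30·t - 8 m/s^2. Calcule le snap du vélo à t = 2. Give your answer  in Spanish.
Debemos derivar nuestra ecuación de la aceleración a(t) = -40·t^3 + 12·t^2 - 30·t - 8 2 veces. Derivando la aceleración, obtenemos la sacudida: j(t) = -120·t^2 + 24·t - 30. La derivada de la sacudida da el snap: s(t) = 24 - 240·t. Usando s(t) = 24 - 240·t y sustituyendo t = 2, encontramos s = -456.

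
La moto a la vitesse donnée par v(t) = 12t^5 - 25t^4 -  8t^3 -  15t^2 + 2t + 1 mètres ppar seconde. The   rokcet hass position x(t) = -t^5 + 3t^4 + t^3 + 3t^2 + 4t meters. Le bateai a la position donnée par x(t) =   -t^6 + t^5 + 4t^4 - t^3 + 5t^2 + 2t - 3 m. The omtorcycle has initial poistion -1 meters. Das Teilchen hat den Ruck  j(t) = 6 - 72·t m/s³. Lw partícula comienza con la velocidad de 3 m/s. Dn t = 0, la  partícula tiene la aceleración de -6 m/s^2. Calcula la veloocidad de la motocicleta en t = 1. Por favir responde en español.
De la ecuación de la velocidad v(t) = 12·t^5 - 25·t^4 - 8·t^3 - 15·t^2 + 2·t + 1, sustituimos t = 1 para obtener v = -33.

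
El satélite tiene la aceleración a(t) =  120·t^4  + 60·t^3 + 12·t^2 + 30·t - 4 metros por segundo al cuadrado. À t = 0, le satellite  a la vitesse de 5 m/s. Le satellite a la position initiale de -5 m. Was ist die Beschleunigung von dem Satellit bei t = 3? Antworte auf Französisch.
En utilisant a(t) = 120·t^4 + 60·t^3 + 12·t^2 + 30·t - 4 et en substituant t = 3, nous trouvons a = 11534.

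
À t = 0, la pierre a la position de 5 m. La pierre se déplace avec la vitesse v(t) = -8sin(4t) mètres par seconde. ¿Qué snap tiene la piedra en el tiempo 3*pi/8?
Debemos derivar nuestra ecuación de la velocidad v(t) = -8·sin(4·t) 3 veces. La derivada de la velocidad da la aceleración: a(t) = -32·cos(4·t). Derivando la aceleración, obtenemos la sacudida: j(t) = 128·sin(4·t). Derivando la sacudida, obtenemos el snap: s(t) = 512·cos(4·t). Usando s(t) = 512·cos(4·t) y sustituyendo t = 3*pi/8, encontramos s = 0.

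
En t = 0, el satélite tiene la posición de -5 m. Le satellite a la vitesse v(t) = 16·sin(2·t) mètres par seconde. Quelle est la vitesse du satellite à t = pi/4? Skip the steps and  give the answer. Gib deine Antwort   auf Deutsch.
Bei t = pi/4, v = 16.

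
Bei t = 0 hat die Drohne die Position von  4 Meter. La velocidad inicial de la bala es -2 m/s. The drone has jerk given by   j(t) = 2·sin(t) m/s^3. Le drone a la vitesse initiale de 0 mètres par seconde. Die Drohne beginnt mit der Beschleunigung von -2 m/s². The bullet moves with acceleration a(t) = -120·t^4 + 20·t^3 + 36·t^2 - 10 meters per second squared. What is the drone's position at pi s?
Starting from jerk j(t) = 2·sin(t), we take 3 integrals. The antiderivative of jerk, with a(0) = -2, gives acceleration: a(t) = -2·cos(t). The integral of acceleration, with v(0) = 0, gives velocity: v(t) = -2·sin(t). The antiderivative of velocity is position. Using x(0) = 4, we get x(t) = 2·cos(t) + 2. From the given position equation x(t) = 2·cos(t) + 2, we substitute t = pi to get x = 0.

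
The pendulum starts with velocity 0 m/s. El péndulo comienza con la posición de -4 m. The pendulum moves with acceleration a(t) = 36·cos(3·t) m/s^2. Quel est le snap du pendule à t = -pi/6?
Pour résoudre ceci, nous devons prendre 2 dérivées de notre équation de l'accélération a(t) = 36·cos(3·t). En dérivant l'accélération, nous obtenons le jerk: j(t) = -108·sin(3·t). La dérivée du jerk donne le snap: s(t) = -324·cos(3·t). De l'équation du snap s(t) = -324·cos(3·t), nous substituons t = -pi/6 pour obtenir s = 0.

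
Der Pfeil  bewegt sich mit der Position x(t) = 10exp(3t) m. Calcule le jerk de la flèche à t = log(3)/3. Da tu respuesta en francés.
En partant de la position x(t) = 10·exp(3·t), nous prenons 3 dérivées. En dérivant la position, nous obtenons la vitesse: v(t) = 30·exp(3·t). La dérivée de la vitesse donne l'accélération: a(t) = 90·exp(3·t). En prenant d/dt de a(t), nous trouvons j(t) = 270·exp(3·t). En utilisant j(t) = 270·exp(3·t) et en substituant t = log(3)/3, nous trouvons j = 810.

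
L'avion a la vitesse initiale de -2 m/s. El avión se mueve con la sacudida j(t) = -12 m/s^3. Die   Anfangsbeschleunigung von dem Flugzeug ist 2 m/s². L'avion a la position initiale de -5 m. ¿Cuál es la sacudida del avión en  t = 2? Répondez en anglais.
From the given jerk equation j(t) = -12, we substitute t = 2 to get j = -12.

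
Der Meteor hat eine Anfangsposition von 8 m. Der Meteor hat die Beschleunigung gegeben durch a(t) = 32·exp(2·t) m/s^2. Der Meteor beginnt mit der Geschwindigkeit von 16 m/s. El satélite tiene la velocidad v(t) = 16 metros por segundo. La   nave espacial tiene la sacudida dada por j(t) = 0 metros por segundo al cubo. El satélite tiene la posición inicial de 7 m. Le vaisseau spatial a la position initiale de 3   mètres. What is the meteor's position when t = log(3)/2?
To find the answer, we compute 2 antiderivatives of a(t) = 32·exp(2·t). Taking ∫a(t)dt and applying v(0) = 16, we find v(t) = 16·exp(2·t). Taking ∫v(t)dt and applying x(0) = 8, we find x(t) = 8·exp(2·t). Using x(t) = 8·exp(2·t) and substituting t = log(3)/2, we find x = 24.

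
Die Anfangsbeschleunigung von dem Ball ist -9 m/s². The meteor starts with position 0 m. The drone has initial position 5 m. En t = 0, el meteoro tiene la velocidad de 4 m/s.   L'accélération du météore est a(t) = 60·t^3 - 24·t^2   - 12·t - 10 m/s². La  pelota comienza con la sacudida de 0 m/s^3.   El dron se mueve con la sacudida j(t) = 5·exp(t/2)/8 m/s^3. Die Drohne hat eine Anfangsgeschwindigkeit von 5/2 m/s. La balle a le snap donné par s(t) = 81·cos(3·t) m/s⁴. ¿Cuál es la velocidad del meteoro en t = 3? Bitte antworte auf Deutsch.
Wir müssen die Stammfunktion unserer Gleichung für die Beschleunigung a(t) = 60·t^3 - 24·t^2 - 12·t - 10 1-mal finden. Durch Integration von der Beschleunigung und Verwendung der Anfangsbedingung v(0) = 4, erhalten wir v(t) = 15·t^4 - 8·t^3 - 6·t^2 - 10·t + 4. Wir haben die Geschwindigkeit v(t) = 15·t^4 - 8·t^3 - 6·t^2 - 10·t + 4. Durch Einsetzen von t = 3: v(3) = 919.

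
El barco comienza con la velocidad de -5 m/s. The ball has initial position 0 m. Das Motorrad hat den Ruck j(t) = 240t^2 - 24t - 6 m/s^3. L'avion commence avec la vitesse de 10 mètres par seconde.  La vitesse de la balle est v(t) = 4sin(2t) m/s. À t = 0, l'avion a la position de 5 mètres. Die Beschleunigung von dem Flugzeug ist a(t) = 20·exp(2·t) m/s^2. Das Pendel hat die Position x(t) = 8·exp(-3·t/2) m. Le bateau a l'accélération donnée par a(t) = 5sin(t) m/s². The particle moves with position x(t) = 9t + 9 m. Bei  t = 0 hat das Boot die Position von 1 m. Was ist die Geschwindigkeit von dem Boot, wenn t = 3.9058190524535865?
Wir müssen das Integral unserer Gleichung für die Beschleunigung a(t) = 5·sin(t) 1-mal finden. Die Stammfunktion von der Beschleunigung ist die Geschwindigkeit. Mit v(0) = -5 erhalten wir v(t) = -5·cos(t). Mit v(t) = -5·cos(t) und Einsetzen von t = 3.9058190524535865, finden wir v = 3.60958944466677.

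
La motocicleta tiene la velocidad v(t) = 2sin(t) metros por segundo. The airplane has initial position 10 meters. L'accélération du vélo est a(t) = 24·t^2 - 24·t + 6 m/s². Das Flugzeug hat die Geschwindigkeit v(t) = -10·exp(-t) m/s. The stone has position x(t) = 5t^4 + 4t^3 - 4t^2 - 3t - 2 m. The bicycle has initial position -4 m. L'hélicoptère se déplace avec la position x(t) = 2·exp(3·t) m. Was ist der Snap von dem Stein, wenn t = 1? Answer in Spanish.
Para resolver esto, necesitamos tomar 4 derivadas de nuestra ecuación de la posición x(t) = 5·t^4 + 4·t^3 - 4·t^2 - 3·t - 2. Tomando d/dt de x(t), encontramos v(t) = 20·t^3 + 12·t^2 - 8·t - 3. Tomando d/dt de v(t), encontramos a(t) = 60·t^2 + 24·t - 8. Tomando d/dt de a(t), encontramos j(t) = 120·t + 24. La derivada de la sacudida da el snap: s(t) = 120. Usando s(t) = 120 y sustituyendo t = 1, encontramos s = 120.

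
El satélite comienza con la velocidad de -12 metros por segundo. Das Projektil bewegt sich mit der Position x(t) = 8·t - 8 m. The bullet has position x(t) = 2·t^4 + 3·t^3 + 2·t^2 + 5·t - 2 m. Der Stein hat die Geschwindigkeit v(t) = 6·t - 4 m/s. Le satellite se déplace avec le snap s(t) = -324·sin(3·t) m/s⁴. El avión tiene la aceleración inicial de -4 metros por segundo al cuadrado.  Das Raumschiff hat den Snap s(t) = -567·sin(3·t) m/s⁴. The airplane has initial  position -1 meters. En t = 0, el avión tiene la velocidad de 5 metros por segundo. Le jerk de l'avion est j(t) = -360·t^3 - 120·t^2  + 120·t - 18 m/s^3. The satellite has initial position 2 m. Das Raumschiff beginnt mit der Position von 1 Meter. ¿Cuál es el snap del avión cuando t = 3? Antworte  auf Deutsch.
Ausgehend von dem Ruck j(t) = -360·t^3 - 120·t^2 + 120·t - 18, nehmen wir 1 Ableitung. Mit d/dt von j(t) finden wir s(t) = -1080·t^2 - 240·t + 120. Mit s(t) = -1080·t^2 - 240·t + 120 und Einsetzen von t = 3, finden wir s = -10320.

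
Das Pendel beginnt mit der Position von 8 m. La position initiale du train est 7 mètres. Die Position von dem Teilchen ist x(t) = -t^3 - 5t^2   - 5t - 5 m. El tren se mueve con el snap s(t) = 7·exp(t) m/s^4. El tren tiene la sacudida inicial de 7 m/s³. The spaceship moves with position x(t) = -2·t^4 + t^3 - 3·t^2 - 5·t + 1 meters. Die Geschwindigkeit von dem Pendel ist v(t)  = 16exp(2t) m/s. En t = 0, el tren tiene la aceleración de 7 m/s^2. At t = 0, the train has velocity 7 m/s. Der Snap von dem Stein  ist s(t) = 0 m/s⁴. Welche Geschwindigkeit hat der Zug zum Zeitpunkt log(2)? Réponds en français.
Nous devons trouver l'intégrale de notre équation du snap s(t) = 7·exp(t) 3 fois. En intégrant le snap et en utilisant la condition initiale j(0) = 7, nous obtenons j(t) = 7·exp(t). La primitive du jerk, avec a(0) = 7, donne l'accélération: a(t) = 7·exp(t). En intégrant l'accélération et en utilisant la condition initiale v(0) = 7, nous obtenons v(t) = 7·exp(t). En utilisant v(t) = 7·exp(t) et en substituant t = log(2), nous trouvons v = 14.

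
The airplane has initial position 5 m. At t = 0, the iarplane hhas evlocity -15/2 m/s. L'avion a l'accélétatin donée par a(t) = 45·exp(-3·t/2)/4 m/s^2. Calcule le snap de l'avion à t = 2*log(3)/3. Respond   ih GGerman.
Wir müssen unsere Gleichung für die Beschleunigung a(t) = 45·exp(-3·t/2)/4 2-mal ableiten. Die Ableitung von der Beschleunigung ergibt den Ruck: j(t) = -135·exp(-3·t/2)/8. Die Ableitung von dem Ruck ergibt den Snap: s(t) = 405·exp(-3·t/2)/16. Mit s(t) = 405·exp(-3·t/2)/16 und Einsetzen von t = 2*log(3)/3, finden wir s = 135/16.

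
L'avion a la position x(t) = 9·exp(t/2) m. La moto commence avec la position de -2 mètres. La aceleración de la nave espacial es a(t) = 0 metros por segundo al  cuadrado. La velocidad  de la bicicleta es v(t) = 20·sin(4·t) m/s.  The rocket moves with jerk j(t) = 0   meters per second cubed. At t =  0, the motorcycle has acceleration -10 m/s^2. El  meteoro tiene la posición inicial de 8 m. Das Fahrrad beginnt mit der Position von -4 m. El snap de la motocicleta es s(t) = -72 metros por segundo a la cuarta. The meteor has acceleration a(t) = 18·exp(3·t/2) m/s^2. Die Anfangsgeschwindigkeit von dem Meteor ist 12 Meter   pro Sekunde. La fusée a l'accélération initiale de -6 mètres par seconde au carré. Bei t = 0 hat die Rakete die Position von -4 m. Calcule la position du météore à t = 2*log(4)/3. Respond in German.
Ausgehend von der Beschleunigung a(t) = 18·exp(3·t/2), nehmen wir 2 Stammfunktionen. Das Integral von der Beschleunigung ist die Geschwindigkeit. Mit v(0) = 12 erhalten wir v(t) = 12·exp(3·t/2). Das Integral von der Geschwindigkeit, mit x(0) = 8, ergibt die Position: x(t) = 8·exp(3·t/2). Wir haben die Position x(t) = 8·exp(3·t/2). Durch Einsetzen von t = 2*log(4)/3: x(2*log(4)/3) = 32.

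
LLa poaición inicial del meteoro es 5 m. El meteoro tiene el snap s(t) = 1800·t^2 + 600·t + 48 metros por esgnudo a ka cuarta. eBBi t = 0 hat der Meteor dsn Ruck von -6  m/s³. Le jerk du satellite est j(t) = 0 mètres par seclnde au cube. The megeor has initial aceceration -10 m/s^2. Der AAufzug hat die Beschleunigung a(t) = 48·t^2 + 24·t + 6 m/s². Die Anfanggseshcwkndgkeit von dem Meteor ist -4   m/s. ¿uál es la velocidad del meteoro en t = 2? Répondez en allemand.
Um dies zu lösen, müssen wir 3 Integrale unserer Gleichung für den Snap s(t) = 1800·t^2 + 600·t + 48 finden. Die Stammfunktion von dem Snap ist der Ruck. Mit j(0) = -6 erhalten wir j(t) = 600·t^3 + 300·t^2 + 48·t - 6. Durch Integration von dem Ruck und Verwendung der Anfangsbedingung a(0) = -10, erhalten wir a(t) = 150·t^4 + 100·t^3 + 24·t^2 - 6·t - 10. Mit ∫a(t)dt und Anwendung von v(0) = -4, finden wir v(t) = 30·t^5 + 25·t^4 + 8·t^3 - 3·t^2 - 10·t - 4. Mit v(t) = 30·t^5 + 25·t^4 + 8·t^3 - 3·t^2 - 10·t - 4 und Einsetzen von t = 2, finden wir v = 1388.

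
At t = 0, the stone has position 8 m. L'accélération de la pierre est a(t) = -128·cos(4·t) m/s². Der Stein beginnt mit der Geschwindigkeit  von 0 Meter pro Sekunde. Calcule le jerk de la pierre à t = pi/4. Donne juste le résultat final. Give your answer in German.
Bei t = pi/4, j = 0.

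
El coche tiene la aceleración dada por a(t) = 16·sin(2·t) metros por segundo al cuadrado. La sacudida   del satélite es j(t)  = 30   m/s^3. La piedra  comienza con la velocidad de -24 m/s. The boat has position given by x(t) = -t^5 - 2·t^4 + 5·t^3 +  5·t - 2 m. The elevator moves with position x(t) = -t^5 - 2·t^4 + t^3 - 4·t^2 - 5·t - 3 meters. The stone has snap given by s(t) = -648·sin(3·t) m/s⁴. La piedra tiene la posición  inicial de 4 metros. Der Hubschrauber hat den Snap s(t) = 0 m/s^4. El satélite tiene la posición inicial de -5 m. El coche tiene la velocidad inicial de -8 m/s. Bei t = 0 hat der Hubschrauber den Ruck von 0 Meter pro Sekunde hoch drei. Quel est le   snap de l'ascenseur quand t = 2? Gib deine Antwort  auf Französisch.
Nous devons dériver notre équation de la position x(t) = -t^5 - 2·t^4 + t^3 - 4·t^2 - 5·t - 3 4 fois. En prenant d/dt de x(t), nous trouvons v(t) = -5·t^4 - 8·t^3 + 3·t^2 - 8·t - 5. La dérivée de la vitesse donne l'accélération: a(t) = -20·t^3 - 24·t^2 + 6·t - 8. En dérivant l'accélération, nous obtenons le jerk: j(t) = -60·t^2 - 48·t + 6. En dérivant le jerk, nous obtenons le snap: s(t) = -120·t - 48. Nous avons le snap s(t) = -120·t - 48. En substituant t = 2: s(2) = -288.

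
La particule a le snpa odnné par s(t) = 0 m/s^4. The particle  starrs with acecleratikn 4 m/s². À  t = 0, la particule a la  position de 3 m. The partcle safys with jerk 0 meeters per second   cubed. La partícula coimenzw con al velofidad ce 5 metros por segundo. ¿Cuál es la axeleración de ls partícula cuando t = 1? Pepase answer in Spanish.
Para resolver esto, necesitamos tomar 2 antiderivadas de nuestra ecuación del snap s(t) = 0. La integral del snap, con j(0) = 0, da la sacudida: j(t) = 0. La integral de la sacudida, con a(0) = 4, da la aceleración: a(t) = 4. Tenemos la aceleración a(t) = 4. Sustituyendo t = 1: a(1) = 4.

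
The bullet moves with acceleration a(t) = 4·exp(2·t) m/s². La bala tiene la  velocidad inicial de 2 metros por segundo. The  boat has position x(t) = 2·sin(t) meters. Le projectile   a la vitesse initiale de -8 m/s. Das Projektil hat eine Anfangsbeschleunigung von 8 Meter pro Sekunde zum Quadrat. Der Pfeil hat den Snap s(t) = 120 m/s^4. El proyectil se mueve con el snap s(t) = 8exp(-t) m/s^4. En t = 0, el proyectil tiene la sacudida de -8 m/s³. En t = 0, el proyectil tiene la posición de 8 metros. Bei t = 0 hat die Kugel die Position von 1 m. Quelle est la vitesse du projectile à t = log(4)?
En partant du snap s(t) = 8·exp(-t), nous prenons 3 intégrales. La primitive du snap, avec j(0) = -8, donne le jerk: j(t) = -8·exp(-t). La primitive du jerk, avec a(0) = 8, donne l'accélération: a(t) = 8·exp(-t). En intégrant l'accélération et en utilisant la condition initiale v(0) = -8, nous obtenons v(t) = -8·exp(-t). De l'équation de la vitesse v(t) = -8·exp(-t), nous substituons t = log(4) pour obtenir v = -2.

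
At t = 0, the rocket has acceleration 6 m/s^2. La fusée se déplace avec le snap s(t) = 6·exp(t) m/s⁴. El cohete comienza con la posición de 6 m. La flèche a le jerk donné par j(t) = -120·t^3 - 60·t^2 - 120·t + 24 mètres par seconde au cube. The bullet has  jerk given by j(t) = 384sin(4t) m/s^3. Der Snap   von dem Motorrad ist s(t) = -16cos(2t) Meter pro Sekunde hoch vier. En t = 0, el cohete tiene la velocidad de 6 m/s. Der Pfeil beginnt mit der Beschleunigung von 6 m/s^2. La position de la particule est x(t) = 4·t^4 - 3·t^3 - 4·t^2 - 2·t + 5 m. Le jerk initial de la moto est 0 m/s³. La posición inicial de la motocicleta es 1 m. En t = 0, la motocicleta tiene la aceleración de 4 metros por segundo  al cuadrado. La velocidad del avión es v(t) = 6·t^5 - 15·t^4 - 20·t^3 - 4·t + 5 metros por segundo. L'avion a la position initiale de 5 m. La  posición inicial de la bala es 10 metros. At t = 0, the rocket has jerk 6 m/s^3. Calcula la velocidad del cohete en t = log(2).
Para resolver esto, necesitamos tomar 3 integrales de nuestra ecuación del snap s(t) = 6·exp(t). La integral del snap es la sacudida. Usando j(0) = 6, obtenemos j(t) = 6·exp(t). Tomando ∫j(t)dt y aplicando a(0) = 6, encontramos a(t) = 6·exp(t). Tomando ∫a(t)dt y aplicando v(0) = 6, encontramos v(t) = 6·exp(t). Tenemos la velocidad v(t) = 6·exp(t). Sustituyendo t = log(2): v(log(2)) = 12.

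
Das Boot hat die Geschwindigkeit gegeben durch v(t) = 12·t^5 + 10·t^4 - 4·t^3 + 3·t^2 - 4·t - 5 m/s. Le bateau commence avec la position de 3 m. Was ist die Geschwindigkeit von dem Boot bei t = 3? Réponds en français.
Nous avons la vitesse v(t) = 12·t^5 + 10·t^4 - 4·t^3 + 3·t^2 - 4·t - 5. En substituant t = 3: v(3) = 3628.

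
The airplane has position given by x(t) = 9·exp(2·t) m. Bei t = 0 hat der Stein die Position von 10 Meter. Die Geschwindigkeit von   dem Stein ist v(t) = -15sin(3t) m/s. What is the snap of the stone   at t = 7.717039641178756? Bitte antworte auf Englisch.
Starting from velocity v(t) = -15·sin(3·t), we take 3 derivatives. The derivative of velocity gives acceleration: a(t) = -45·cos(3·t). The derivative of acceleration gives jerk: j(t) = 135·sin(3·t). Taking d/dt of j(t), we find s(t) = 405·cos(3·t). From the given snap equation s(t) = 405·cos(3·t), we substitute t = 7.717039641178756 to get s = -161.743519130595.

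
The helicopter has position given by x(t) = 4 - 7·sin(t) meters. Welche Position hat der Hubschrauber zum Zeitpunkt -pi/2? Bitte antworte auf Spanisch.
De la ecuación de la posición x(t) = 4 - 7·sin(t), sustituimos t = -pi/2 para obtener x = 11.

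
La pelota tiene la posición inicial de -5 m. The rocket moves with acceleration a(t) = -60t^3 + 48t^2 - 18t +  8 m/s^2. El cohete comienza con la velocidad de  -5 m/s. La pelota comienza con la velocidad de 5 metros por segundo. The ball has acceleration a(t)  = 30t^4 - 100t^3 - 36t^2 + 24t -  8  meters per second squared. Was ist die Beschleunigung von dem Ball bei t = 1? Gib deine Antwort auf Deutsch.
Wir haben die Beschleunigung a(t) = 30·t^4 - 100·t^3 - 36·t^2 + 24·t - 8. Durch Einsetzen von t = 1: a(1) = -90.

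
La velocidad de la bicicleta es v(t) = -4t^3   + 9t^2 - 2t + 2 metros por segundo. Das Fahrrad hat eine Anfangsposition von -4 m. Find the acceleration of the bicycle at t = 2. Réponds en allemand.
Wir müssen unsere Gleichung für die Geschwindigkeit v(t) = -4·t^3 + 9·t^2 - 2·t + 2 1-mal ableiten. Mit d/dt von v(t) finden wir a(t) = -12·t^2 + 18·t - 2. Wir haben die Beschleunigung a(t) = -12·t^2 + 18·t - 2. Durch Einsetzen von t = 2: a(2) = -14.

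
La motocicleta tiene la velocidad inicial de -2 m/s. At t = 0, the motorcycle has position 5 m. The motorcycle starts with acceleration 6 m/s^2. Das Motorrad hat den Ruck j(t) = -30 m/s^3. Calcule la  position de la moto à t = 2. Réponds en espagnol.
Para resolver esto, necesitamos tomar 3 antiderivadas de nuestra ecuación de la sacudida j(t) = -30. La antiderivada de la sacudida, con a(0) = 6, da la aceleración: a(t) = 6 - 30·t. La antiderivada de la aceleración, con v(0) = -2, da la velocidad: v(t) = -15·t^2 + 6·t - 2. Tomando ∫v(t)dt y aplicando x(0) = 5, encontramos x(t) = -5·t^3 + 3·t^2 - 2·t + 5. De la ecuación de la posición x(t) = -5·t^3 + 3·t^2 - 2·t + 5, sustituimos t = 2 para obtener x = -27.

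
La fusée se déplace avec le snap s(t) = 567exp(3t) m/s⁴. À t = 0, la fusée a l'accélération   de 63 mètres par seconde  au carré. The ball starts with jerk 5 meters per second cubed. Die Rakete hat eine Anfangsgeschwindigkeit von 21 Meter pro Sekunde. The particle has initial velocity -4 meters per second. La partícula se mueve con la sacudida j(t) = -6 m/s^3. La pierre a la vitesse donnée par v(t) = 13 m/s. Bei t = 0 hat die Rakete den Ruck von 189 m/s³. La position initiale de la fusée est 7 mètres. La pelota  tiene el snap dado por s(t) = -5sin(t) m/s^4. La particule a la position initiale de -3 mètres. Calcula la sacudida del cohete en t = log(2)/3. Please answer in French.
Pour résoudre ceci, nous devons prendre 1 intégrale de notre équation du snap s(t) = 567·exp(3·t). L'intégrale du snap, avec j(0) = 189, donne le jerk: j(t) = 189·exp(3·t). De l'équation du jerk j(t) = 189·exp(3·t), nous substituons t = log(2)/3 pour obtenir j = 378.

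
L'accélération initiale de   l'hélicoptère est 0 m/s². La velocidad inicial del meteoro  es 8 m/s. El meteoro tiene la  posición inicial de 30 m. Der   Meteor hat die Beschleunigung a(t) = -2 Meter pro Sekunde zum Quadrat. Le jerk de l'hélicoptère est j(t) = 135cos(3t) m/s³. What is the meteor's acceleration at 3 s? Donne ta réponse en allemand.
Wir haben die Beschleunigung a(t) = -2. Durch Einsetzen von t = 3: a(3) = -2.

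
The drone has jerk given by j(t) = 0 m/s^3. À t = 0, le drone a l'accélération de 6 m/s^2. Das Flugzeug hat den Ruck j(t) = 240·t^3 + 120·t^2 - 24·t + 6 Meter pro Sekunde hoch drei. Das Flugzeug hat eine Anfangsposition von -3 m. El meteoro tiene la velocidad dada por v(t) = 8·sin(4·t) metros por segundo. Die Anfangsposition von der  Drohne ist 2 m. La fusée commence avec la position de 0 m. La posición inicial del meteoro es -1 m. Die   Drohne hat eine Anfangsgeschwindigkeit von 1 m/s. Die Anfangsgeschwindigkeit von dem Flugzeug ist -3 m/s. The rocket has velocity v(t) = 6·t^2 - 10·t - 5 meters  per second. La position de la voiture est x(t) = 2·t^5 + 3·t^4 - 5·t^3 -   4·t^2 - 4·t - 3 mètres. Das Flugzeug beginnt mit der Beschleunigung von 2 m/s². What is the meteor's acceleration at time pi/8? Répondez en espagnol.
Partiendo de la velocidad v(t) = 8·sin(4·t), tomamos 1 derivada. La derivada de la velocidad da la aceleración: a(t) = 32·cos(4·t). Tenemos la aceleración a(t) = 32·cos(4·t). Sustituyendo t = pi/8: a(pi/8) = 0.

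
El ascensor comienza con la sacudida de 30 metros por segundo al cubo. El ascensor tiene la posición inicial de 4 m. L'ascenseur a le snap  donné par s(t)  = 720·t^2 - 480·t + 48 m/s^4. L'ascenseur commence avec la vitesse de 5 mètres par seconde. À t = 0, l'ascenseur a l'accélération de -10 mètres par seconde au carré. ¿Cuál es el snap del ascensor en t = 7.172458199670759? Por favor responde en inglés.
We have snap s(t) = 720·t^2 - 480·t + 48. Substituting t = 7.172458199670759: s(7.172458199670759) = 33645.0128348955.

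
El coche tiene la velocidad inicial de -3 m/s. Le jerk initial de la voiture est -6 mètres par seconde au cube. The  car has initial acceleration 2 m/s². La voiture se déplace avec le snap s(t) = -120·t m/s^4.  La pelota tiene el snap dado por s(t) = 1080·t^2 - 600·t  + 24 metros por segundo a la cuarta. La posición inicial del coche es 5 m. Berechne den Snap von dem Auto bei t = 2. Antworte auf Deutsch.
Mit s(t) = -120·t und Einsetzen von t = 2, finden wir s = -240.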